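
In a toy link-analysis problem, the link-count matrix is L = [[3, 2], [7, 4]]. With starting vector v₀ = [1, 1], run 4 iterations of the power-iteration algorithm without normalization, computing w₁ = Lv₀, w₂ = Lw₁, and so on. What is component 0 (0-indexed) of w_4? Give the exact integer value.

w1 = Lv₀ = (3·1 + 2·1; 7·1 + 4·1) = (5, 11)
w2 = Lw1 = (3·5 + 2·11; 7·5 + 4·11) = (37, 79)
w3 = Lw2 = (269, 575)
w4 = Lw3 = (1957, 4183)
The requested component of w4 is 1957.

1957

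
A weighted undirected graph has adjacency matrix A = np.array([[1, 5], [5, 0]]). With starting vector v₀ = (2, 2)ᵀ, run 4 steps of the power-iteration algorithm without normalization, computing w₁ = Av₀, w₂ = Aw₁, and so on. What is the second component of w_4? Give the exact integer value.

1810

w1 = Av₀ = (12, 10)
w2 = Aw1 = (62, 60)
w3 = Aw2 = (362, 310)
w4 = Aw3 = (1912, 1810)
The requested component of w4 is 1810.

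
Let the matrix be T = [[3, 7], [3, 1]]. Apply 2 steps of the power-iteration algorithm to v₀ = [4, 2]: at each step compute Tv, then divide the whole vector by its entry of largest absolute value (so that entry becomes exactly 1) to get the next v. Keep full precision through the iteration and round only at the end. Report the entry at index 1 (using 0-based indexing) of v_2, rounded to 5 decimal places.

Tv0 = (26.000000, 14.000000); divide by 26.000000 → v1 = (1.000000, 0.538462)
Tv1 = (6.769231, 3.538462); divide by 6.769231 → v2 = (1.000000, 0.522727)
Requested entry of v2: 92/176 = 0.52273

0.52273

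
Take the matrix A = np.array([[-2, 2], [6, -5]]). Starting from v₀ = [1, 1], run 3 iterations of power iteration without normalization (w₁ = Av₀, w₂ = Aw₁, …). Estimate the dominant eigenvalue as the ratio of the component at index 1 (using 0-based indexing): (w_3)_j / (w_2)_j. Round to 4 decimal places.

w1 = Av₀ = ((-2)·1 + 2·1; 6·1 + (-5)·1) = (0, 1)
w2 = Aw1 = ((-2)·0 + 2·1; 6·0 + (-5)·1) = (2, -5)
w3 = Aw2 = (-14, 37)
Ratio at component: 37 / -5 = -7.4000

-7.4000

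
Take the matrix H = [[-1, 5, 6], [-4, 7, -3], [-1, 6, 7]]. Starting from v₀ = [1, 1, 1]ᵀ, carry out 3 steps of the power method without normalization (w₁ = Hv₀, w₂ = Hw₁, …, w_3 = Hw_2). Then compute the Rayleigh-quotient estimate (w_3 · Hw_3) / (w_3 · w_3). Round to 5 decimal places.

λ ≈ 6.99797

w1 = Hv₀ = ((-1)·1 + 5·1 + 6·1; (-4)·1 + 7·1 + (-3)·1; (-1)·1 + 6·1 + 7·1) = (10, 0, 12)
w2 = Hw1 = ((-1)·10 + 5·0 + 6·12; (-4)·10 + 7·0 + (-3)·12; (-1)·10 + 6·0 + 7·12) = (62, -76, 74)
w3 = Hw2 = (2, -1002, 0)
Hw3 = (-5012, -7022, -6014)
w3·Hw3 = 2·(-5012) + (-1002)·(-7022) + 0·(-6014) = 7026020; w3·w3 = 2·2 + (-1002)·(-1002) + 0·0 = 1004008
λ ≈ 7026020/1004008 = 6.99797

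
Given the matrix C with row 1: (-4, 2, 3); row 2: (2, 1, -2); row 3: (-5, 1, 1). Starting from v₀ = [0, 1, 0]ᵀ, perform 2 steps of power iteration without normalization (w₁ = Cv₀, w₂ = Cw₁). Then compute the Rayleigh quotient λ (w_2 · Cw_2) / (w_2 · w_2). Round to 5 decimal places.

w1 = Cv₀ = (2, 1, 1)
w2 = Cw1 = (-3, 3, -8)
Cw2 = (-6, 13, 10)
w2·Cw2 = (-3)·(-6) + 3·13 + (-8)·10 = -23; w2·w2 = (-3)·(-3) + 3·3 + (-8)·(-8) = 82
λ ≈ -23/82 = -0.28049

-0.28049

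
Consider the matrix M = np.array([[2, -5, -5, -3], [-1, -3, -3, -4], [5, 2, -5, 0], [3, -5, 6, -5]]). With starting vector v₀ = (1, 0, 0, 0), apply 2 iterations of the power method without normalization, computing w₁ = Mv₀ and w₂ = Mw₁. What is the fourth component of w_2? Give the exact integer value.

26

w1 = Mv₀ = (2, -1, 5, 3)
w2 = Mw1 = (-25, -26, -17, 26)
The requested component of w2 is 26.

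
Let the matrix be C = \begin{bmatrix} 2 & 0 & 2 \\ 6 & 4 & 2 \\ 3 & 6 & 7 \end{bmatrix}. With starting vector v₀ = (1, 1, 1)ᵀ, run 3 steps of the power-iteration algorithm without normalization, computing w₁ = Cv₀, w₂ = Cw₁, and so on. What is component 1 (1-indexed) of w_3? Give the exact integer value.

472

w1 = Cv₀ = (4, 12, 16)
w2 = Cw1 = (40, 104, 196)
w3 = Cw2 = (472, 1048, 2116)
The requested component of w3 is 472.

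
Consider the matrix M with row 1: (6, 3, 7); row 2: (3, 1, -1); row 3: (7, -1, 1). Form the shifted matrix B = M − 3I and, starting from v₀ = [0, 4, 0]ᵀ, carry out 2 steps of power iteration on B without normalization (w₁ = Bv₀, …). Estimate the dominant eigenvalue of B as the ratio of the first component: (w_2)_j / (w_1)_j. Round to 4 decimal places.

-1.3333

B = M − 3I has rows (3, 3, 7); (3, -2, -1); (7, -1, -2)
w1 = Bv₀ = (3·0 + 3·4 + 7·0; 3·0 + (-2)·4 + (-1)·0; 7·0 + (-1)·4 + (-2)·0) = (12, -8, -4)
w2 = Bw1 = (3·12 + 3·(-8) + 7·(-4); 3·12 + (-2)·(-8) + (-1)·(-4); 7·12 + (-1)·(-8) + (-2)·(-4)) = (-16, 56, 100)
Ratio: -16/12 = -1.3333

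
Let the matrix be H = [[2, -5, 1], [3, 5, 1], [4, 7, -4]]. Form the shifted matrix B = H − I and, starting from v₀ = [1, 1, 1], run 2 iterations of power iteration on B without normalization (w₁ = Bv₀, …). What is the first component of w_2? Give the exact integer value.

-37

B = H − I has rows (1, -5, 1); (3, 4, 1); (4, 7, -5)
w1 = Bv₀ = (1·1 + (-5)·1 + 1·1; 3·1 + 4·1 + 1·1; 4·1 + 7·1 + (-5)·1) = (-3, 8, 6)
w2 = Bw1 = (1·(-3) + (-5)·8 + 1·6; 3·(-3) + 4·8 + 1·6; 4·(-3) + 7·8 + (-5)·6) = (-37, 29, 14)
Requested component of w2: -37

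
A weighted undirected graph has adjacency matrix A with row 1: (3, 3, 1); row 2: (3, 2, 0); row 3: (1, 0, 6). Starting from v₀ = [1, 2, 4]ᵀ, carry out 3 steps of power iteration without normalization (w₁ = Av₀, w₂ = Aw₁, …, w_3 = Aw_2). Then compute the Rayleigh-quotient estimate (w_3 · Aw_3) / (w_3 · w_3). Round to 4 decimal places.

w1 = Av₀ = (3·1 + 3·2 + 1·4; 3·1 + 2·2 + 0·4; 1·1 + 0·2 + 6·4) = (13, 7, 25)
w2 = Aw1 = (3·13 + 3·7 + 1·25; 3·13 + 2·7 + 0·25; 1·13 + 0·7 + 6·25) = (85, 53, 163)
w3 = Aw2 = (577, 361, 1063)
Aw3 = (3877, 2453, 6955)
w3·Aw3 = 577·3877 + 361·2453 + 1063·6955 = 10515727; w3·w3 = 577·577 + 361·361 + 1063·1063 = 1593219
λ ≈ 10515727/1593219 = 6.6003

6.6003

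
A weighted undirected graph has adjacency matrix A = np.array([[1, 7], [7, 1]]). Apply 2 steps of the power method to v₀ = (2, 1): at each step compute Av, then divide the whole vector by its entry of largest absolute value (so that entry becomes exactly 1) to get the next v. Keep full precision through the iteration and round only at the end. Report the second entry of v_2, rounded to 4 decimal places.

0.6842

Av0 = (9.00000, 15.00000); divide by 15.00000 → v1 = (0.60000, 1.00000)
Av1 = (7.60000, 5.20000); divide by 7.60000 → v2 = (1.00000, 0.68421)
Requested entry of v2: 78/114 = 0.6842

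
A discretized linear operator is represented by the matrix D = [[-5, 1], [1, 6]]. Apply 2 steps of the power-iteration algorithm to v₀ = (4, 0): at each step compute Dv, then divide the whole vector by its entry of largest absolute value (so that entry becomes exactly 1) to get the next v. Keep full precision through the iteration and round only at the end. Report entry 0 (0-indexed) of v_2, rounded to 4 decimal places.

Dv0 = (-20.00000, 4.00000); divide by -20.00000 → v1 = (1.00000, -0.20000)
Dv1 = (-5.20000, -0.20000); divide by -5.20000 → v2 = (1.00000, 0.03846)
Requested entry of v2: 104/104 = 1.0000

1.0000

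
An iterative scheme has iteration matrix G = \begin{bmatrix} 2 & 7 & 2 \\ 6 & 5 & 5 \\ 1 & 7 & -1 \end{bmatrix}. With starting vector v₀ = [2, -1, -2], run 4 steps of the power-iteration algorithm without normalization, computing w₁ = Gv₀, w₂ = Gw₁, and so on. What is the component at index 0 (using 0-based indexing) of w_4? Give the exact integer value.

-7429

w1 = Gv₀ = (2·2 + 7·(-1) + 2·(-2); 6·2 + 5·(-1) + 5·(-2); 1·2 + 7·(-1) + (-1)·(-2)) = (-7, -3, -3)
w2 = Gw1 = (2·(-7) + 7·(-3) + 2·(-3); 6·(-7) + 5·(-3) + 5·(-3); 1·(-7) + 7·(-3) + (-1)·(-3)) = (-41, -72, -25)
w3 = Gw2 = (-636, -731, -520)
w4 = Gw3 = (-7429, -10071, -5233)
The requested component of w4 is -7429.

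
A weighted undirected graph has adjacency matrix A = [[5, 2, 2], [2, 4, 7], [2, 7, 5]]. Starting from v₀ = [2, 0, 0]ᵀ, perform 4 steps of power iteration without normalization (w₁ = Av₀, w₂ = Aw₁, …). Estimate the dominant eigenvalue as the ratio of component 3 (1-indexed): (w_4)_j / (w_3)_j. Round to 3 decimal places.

λ ≈ 12.865

w1 = Av₀ = (5·2 + 2·0 + 2·0; 2·2 + 4·0 + 7·0; 2·2 + 7·0 + 5·0) = (10, 4, 4)
w2 = Aw1 = (5·10 + 2·4 + 2·4; 2·10 + 4·4 + 7·4; 2·10 + 7·4 + 5·4) = (66, 64, 68)
w3 = Aw2 = (594, 864, 920)
w4 = Aw3 = (6538, 11084, 11836)
Ratio at component: 11836 / 920 = 12.865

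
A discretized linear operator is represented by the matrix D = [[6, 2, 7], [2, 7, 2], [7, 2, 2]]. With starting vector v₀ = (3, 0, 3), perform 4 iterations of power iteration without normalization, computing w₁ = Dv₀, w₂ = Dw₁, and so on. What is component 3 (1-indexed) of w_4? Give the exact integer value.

53739

w1 = Dv₀ = (39, 12, 27)
w2 = Dw1 = (447, 216, 351)
w3 = Dw2 = (5571, 3108, 4263)
w4 = Dw3 = (69483, 41424, 53739)
The requested component of w4 is 53739.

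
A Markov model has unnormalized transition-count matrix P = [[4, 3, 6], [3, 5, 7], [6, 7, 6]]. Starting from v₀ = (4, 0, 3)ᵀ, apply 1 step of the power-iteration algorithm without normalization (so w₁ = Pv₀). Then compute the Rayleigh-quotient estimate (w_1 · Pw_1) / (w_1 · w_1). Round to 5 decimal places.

λ ≈ 15.94537

w1 = Pv₀ = (4·4 + 3·0 + 6·3; 3·4 + 5·0 + 7·3; 6·4 + 7·0 + 6·3) = (34, 33, 42)
Pw1 = (487, 561, 687)
w1·Pw1 = 34·487 + 33·561 + 42·687 = 63925; w1·w1 = 34·34 + 33·33 + 42·42 = 4009
λ ≈ 63925/4009 = 15.94537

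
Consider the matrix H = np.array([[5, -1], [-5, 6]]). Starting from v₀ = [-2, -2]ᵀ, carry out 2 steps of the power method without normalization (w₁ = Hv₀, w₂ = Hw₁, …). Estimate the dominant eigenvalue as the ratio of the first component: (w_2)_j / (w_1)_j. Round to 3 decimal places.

λ ≈ 4.750

w1 = Hv₀ = (5·(-2) + (-1)·(-2); (-5)·(-2) + 6·(-2)) = (-8, -2)
w2 = Hw1 = (5·(-8) + (-1)·(-2); (-5)·(-8) + 6·(-2)) = (-38, 28)
Ratio at component: -38 / -8 = 4.750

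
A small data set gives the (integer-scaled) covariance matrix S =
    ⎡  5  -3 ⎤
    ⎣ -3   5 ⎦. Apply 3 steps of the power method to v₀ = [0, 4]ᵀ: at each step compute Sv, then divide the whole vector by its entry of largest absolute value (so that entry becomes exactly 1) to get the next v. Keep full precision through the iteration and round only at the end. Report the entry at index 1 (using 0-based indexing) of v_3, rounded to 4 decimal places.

Sv0 = (-12.00000, 20.00000); divide by 20.00000 → v1 = (-0.60000, 1.00000)
Sv1 = (-6.00000, 6.80000); divide by 6.80000 → v2 = (-0.88235, 1.00000)
Sv2 = (-7.41176, 7.64706); divide by 7.64706 → v3 = (-0.96923, 1.00000)
Requested entry of v3: 1040/1040 = 1.0000

1.0000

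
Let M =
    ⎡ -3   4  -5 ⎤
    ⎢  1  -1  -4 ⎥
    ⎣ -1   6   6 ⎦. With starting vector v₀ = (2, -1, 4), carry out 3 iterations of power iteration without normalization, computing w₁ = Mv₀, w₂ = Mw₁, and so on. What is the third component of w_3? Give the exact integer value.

-156

w1 = Mv₀ = (-30, -13, 16)
w2 = Mw1 = (-42, -81, 48)
w3 = Mw2 = (-438, -153, -156)
The requested component of w3 is -156.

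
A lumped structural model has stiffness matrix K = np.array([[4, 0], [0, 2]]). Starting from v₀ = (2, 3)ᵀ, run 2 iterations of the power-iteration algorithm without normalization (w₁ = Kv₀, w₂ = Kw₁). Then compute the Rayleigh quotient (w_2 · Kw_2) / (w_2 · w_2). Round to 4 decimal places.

w1 = Kv₀ = (8, 6)
w2 = Kw1 = (32, 12)
Kw2 = (128, 24)
w2·Kw2 = 32·128 + 12·24 = 4384; w2·w2 = 32·32 + 12·12 = 1168
λ ≈ 4384/1168 = 3.7534

3.7534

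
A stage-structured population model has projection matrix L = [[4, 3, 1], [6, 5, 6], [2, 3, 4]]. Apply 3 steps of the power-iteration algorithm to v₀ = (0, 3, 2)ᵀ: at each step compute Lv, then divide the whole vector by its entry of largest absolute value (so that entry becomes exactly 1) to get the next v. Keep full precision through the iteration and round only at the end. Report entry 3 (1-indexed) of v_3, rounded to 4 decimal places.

0.5532

Lv0 = (11.00000, 27.00000, 17.00000); divide by 27.00000 → v1 = (0.40741, 1.00000, 0.62963)
Lv1 = (5.25926, 11.22222, 6.33333); divide by 11.22222 → v2 = (0.46865, 1.00000, 0.56436)
Lv2 = (5.43894, 11.19802, 6.19472); divide by 11.19802 → v3 = (0.48571, 1.00000, 0.55320)
Requested entry of v3: 1877/3393 = 0.5532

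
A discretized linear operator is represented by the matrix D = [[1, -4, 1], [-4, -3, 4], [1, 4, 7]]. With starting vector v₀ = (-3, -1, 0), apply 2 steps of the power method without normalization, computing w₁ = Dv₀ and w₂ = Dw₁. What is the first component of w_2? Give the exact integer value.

-66

w1 = Dv₀ = (1·(-3) + (-4)·(-1) + 1·0; (-4)·(-3) + (-3)·(-1) + 4·0; 1·(-3) + 4·(-1) + 7·0) = (1, 15, -7)
w2 = Dw1 = (1·1 + (-4)·15 + 1·(-7); (-4)·1 + (-3)·15 + 4·(-7); 1·1 + 4·15 + 7·(-7)) = (-66, -77, 12)
The requested component of w2 is -66.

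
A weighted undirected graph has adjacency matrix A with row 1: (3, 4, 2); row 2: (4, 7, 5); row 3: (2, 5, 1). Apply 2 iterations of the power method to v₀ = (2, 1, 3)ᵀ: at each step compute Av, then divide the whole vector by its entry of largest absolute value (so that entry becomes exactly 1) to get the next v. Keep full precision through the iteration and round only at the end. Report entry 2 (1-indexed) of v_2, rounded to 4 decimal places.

1.0000

Av0 = (16.00000, 30.00000, 12.00000); divide by 30.00000 → v1 = (0.53333, 1.00000, 0.40000)
Av1 = (6.40000, 11.13333, 6.46667); divide by 11.13333 → v2 = (0.57485, 1.00000, 0.58084)
Requested entry of v2: 334/334 = 1.0000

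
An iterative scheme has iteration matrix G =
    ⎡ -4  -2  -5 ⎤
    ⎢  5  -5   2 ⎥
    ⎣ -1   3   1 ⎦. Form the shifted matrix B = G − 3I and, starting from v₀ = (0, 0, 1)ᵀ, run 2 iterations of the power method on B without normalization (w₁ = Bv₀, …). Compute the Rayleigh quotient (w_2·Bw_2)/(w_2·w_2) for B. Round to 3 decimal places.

B = G − 3I has rows (-7, -2, -5); (5, -8, 2); (-1, 3, -2)
w1 = Bv₀ = ((-7)·0 + (-2)·0 + (-5)·1; 5·0 + (-8)·0 + 2·1; (-1)·0 + 3·0 + (-2)·1) = (-5, 2, -2)
w2 = Bw1 = ((-7)·(-5) + (-2)·2 + (-5)·(-2); 5·(-5) + (-8)·2 + 2·(-2); (-1)·(-5) + 3·2 + (-2)·(-2)) = (41, -45, 15)
Bw2 = (-272, 595, -206)
w2·Bw2 = -41017; w2·w2 = 3931; μ ≈ -41017/3931 = -10.434

-10.434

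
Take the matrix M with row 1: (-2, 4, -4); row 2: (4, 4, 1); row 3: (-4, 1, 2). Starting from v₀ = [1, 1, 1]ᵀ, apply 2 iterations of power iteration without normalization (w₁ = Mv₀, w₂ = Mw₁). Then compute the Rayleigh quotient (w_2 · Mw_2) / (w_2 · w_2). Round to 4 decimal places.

λ ≈ 1.5668

w1 = Mv₀ = ((-2)·1 + 4·1 + (-4)·1; 4·1 + 4·1 + 1·1; (-4)·1 + 1·1 + 2·1) = (-2, 9, -1)
w2 = Mw1 = ((-2)·(-2) + 4·9 + (-4)·(-1); 4·(-2) + 4·9 + 1·(-1); (-4)·(-2) + 1·9 + 2·(-1)) = (44, 27, 15)
Mw2 = (-40, 299, -119)
w2·Mw2 = 44·(-40) + 27·299 + 15·(-119) = 4528; w2·w2 = 44·44 + 27·27 + 15·15 = 2890
λ ≈ 4528/2890 = 1.5668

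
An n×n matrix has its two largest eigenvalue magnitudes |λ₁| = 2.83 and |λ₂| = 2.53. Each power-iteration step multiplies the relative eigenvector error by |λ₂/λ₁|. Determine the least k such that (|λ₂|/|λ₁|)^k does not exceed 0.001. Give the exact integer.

62

|λ₂/λ₁| = 2.53/2.83 = 0.89399
Need k ≥ ln(0.001) / ln(0.89399) = -6.9078 / -0.1121 ≈ 61.645
Smallest integer k satisfying the bound: 62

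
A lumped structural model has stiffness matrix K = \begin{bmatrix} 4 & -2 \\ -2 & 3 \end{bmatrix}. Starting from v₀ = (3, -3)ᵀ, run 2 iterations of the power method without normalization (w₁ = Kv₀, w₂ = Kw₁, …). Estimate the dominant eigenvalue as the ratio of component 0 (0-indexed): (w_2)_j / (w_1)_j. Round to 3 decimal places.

w1 = Kv₀ = (4·3 + (-2)·(-3); (-2)·3 + 3·(-3)) = (18, -15)
w2 = Kw1 = (4·18 + (-2)·(-15); (-2)·18 + 3·(-15)) = (102, -81)
Ratio at component: 102 / 18 = 5.667

λ ≈ 5.667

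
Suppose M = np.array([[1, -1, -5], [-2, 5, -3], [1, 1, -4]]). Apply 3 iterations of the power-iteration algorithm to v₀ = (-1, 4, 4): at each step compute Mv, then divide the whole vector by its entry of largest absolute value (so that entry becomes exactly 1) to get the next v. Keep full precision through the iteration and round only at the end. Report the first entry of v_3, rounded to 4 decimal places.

Mv0 = (-25.00000, 10.00000, -13.00000); divide by -25.00000 → v1 = (1.00000, -0.40000, 0.52000)
Mv1 = (-1.20000, -5.56000, -1.48000); divide by -5.56000 → v2 = (0.21583, 1.00000, 0.26619)
Mv2 = (-2.11511, 3.76978, 0.15108); divide by 3.76978 → v3 = (-0.56107, 1.00000, 0.04008)
Requested entry of v3: -294/524 = -0.5611

-0.5611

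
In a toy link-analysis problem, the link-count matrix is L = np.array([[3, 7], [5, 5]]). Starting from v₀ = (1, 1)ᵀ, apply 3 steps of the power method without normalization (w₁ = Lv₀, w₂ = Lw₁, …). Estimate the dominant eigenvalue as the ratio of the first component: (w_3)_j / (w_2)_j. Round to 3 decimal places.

w1 = Lv₀ = (3·1 + 7·1; 5·1 + 5·1) = (10, 10)
w2 = Lw1 = (3·10 + 7·10; 5·10 + 5·10) = (100, 100)
w3 = Lw2 = (1000, 1000)
Ratio at component: 1000 / 100 = 10.000

λ ≈ 10.000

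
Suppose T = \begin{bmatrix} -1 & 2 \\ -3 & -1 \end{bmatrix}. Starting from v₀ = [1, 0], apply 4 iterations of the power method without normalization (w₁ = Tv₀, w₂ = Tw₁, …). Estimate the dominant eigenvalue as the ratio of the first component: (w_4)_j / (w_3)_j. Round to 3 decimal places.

0.059

w1 = Tv₀ = ((-1)·1 + 2·0; (-3)·1 + (-1)·0) = (-1, -3)
w2 = Tw1 = ((-1)·(-1) + 2·(-3); (-3)·(-1) + (-1)·(-3)) = (-5, 6)
w3 = Tw2 = (17, 9)
w4 = Tw3 = (1, -60)
Ratio at component: 1 / 17 = 0.059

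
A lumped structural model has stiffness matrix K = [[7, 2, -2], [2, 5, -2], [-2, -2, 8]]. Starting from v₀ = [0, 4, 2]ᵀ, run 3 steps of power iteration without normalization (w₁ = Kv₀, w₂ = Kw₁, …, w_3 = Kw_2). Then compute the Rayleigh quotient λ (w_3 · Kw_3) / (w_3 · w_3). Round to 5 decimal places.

8.40584

w1 = Kv₀ = (7·0 + 2·4 + (-2)·2; 2·0 + 5·4 + (-2)·2; (-2)·0 + (-2)·4 + 8·2) = (4, 16, 8)
w2 = Kw1 = (7·4 + 2·16 + (-2)·8; 2·4 + 5·16 + (-2)·8; (-2)·4 + (-2)·16 + 8·8) = (44, 72, 24)
w3 = Kw2 = (404, 400, -40)
Kw3 = (3708, 2888, -1928)
w3·Kw3 = 404·3708 + 400·2888 + (-40)·(-1928) = 2730352; w3·w3 = 404·404 + 400·400 + (-40)·(-40) = 324816
λ ≈ 2730352/324816 = 8.40584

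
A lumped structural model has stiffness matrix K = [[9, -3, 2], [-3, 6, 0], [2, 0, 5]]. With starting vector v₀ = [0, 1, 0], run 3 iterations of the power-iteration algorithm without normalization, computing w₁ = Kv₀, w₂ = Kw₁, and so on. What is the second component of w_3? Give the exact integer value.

405

w1 = Kv₀ = (9·0 + (-3)·1 + 2·0; (-3)·0 + 6·1 + 0·0; 2·0 + 0·1 + 5·0) = (-3, 6, 0)
w2 = Kw1 = (9·(-3) + (-3)·6 + 2·0; (-3)·(-3) + 6·6 + 0·0; 2·(-3) + 0·6 + 5·0) = (-45, 45, -6)
w3 = Kw2 = (-552, 405, -120)
The requested component of w3 is 405.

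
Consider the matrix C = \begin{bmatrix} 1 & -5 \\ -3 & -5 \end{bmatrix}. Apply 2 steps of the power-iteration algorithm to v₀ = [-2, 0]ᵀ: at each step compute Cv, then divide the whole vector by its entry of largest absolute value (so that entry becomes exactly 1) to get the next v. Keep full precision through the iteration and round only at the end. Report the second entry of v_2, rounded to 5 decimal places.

0.75000

Cv0 = (-2.000000, 6.000000); divide by 6.000000 → v1 = (-0.333333, 1.000000)
Cv1 = (-5.333333, -4.000000); divide by -5.333333 → v2 = (1.000000, 0.750000)
Requested entry of v2: -24/-32 = 0.75000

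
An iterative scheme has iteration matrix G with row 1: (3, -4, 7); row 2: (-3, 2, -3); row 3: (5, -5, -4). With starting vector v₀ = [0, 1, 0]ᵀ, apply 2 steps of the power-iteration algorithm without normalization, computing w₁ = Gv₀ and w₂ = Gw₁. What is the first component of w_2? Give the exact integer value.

w1 = Gv₀ = (3·0 + (-4)·1 + 7·0; (-3)·0 + 2·1 + (-3)·0; 5·0 + (-5)·1 + (-4)·0) = (-4, 2, -5)
w2 = Gw1 = (3·(-4) + (-4)·2 + 7·(-5); (-3)·(-4) + 2·2 + (-3)·(-5); 5·(-4) + (-5)·2 + (-4)·(-5)) = (-55, 31, -10)
The requested component of w2 is -55.

-55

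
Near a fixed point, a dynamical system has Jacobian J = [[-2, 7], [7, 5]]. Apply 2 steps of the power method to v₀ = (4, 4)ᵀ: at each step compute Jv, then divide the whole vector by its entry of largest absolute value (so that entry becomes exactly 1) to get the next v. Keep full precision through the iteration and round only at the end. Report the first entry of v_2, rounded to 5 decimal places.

Jv0 = (20.000000, 48.000000); divide by 48.000000 → v1 = (0.416667, 1.000000)
Jv1 = (6.166667, 7.916667); divide by 7.916667 → v2 = (0.778947, 1.000000)
Requested entry of v2: 296/380 = 0.77895

0.77895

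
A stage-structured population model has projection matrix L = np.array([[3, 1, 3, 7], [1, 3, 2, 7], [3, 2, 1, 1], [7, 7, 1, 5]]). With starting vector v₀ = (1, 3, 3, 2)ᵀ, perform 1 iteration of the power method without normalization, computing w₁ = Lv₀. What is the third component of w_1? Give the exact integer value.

w1 = Lv₀ = (3·1 + 1·3 + 3·3 + 7·2; 1·1 + 3·3 + 2·3 + 7·2; 3·1 + 2·3 + 1·3 + 1·2; 7·1 + 7·3 + 1·3 + 5·2) = (29, 30, 14, 41)
The requested component of w1 is 14.

14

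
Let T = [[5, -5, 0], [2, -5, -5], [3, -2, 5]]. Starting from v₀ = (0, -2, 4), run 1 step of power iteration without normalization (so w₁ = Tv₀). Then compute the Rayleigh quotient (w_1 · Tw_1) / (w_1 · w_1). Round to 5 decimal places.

7.19072

w1 = Tv₀ = (5·0 + (-5)·(-2) + 0·4; 2·0 + (-5)·(-2) + (-5)·4; 3·0 + (-2)·(-2) + 5·4) = (10, -10, 24)
Tw1 = (100, -50, 170)
w1·Tw1 = 10·100 + (-10)·(-50) + 24·170 = 5580; w1·w1 = 10·10 + (-10)·(-10) + 24·24 = 776
λ ≈ 5580/776 = 7.19072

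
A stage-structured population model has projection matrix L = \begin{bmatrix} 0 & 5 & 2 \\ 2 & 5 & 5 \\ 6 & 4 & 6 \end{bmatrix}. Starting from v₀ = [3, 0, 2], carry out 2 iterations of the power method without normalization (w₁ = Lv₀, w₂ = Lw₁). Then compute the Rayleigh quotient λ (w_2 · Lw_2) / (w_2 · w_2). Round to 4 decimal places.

12.3026

w1 = Lv₀ = (4, 16, 30)
w2 = Lw1 = (140, 238, 268)
Lw2 = (1726, 2810, 3400)
w2·Lw2 = 140·1726 + 238·2810 + 268·3400 = 1821620; w2·w2 = 140·140 + 238·238 + 268·268 = 148068
λ ≈ 1821620/148068 = 12.3026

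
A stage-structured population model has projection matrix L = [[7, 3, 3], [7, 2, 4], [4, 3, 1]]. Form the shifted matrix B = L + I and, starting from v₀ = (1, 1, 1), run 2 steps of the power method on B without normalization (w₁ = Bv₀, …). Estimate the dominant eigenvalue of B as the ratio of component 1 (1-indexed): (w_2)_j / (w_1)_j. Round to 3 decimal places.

B = L + I has rows (8, 3, 3); (7, 3, 4); (4, 3, 2)
w1 = Bv₀ = (14, 14, 9)
w2 = Bw1 = (181, 176, 116)
Ratio: 181/14 = 12.929

12.929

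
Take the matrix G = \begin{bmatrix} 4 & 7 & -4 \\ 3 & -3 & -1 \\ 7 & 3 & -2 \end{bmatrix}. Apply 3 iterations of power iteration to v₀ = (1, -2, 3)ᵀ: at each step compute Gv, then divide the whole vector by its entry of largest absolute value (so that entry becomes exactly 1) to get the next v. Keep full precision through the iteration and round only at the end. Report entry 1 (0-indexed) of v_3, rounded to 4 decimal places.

Gv0 = (-22.00000, 6.00000, -5.00000); divide by -22.00000 → v1 = (1.00000, -0.27273, 0.22727)
Gv1 = (1.18182, 3.59091, 5.72727); divide by 5.72727 → v2 = (0.20635, 0.62698, 1.00000)
Gv2 = (1.21429, -2.26190, 1.32540); divide by -2.26190 → v3 = (-0.53684, 1.00000, -0.58596)
Requested entry of v3: 285/285 = 1.0000

1.0000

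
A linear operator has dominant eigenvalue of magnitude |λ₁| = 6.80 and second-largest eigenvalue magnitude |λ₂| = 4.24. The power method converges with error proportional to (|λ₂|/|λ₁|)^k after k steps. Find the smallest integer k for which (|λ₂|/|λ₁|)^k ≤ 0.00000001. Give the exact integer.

|λ₂/λ₁| = 4.24/6.80 = 0.62353
Need k ≥ ln(0.00000001) / ln(0.62353) = -18.4207 / -0.4724 ≈ 38.997
Smallest integer k satisfying the bound: 39

39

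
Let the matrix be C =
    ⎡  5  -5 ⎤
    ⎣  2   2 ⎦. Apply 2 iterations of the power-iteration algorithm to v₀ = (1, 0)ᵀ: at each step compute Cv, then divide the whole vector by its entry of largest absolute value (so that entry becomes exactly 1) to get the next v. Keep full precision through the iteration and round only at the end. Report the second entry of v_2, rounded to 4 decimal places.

Cv0 = (5.00000, 2.00000); divide by 5.00000 → v1 = (1.00000, 0.40000)
Cv1 = (3.00000, 2.80000); divide by 3.00000 → v2 = (1.00000, 0.93333)
Requested entry of v2: 14/15 = 0.9333

0.9333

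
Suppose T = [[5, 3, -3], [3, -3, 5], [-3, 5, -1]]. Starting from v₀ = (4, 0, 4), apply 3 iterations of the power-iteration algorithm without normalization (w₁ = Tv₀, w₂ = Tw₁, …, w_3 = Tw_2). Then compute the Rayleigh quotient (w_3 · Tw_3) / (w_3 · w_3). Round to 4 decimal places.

w1 = Tv₀ = (5·4 + 3·0 + (-3)·4; 3·4 + (-3)·0 + 5·4; (-3)·4 + 5·0 + (-1)·4) = (8, 32, -16)
w2 = Tw1 = (5·8 + 3·32 + (-3)·(-16); 3·8 + (-3)·32 + 5·(-16); (-3)·8 + 5·32 + (-1)·(-16)) = (184, -152, 152)
w3 = Tw2 = (8, 1768, -1464)
Tw3 = (9736, -12600, 10280)
w3·Tw3 = 8·9736 + 1768·(-12600) + (-1464)·10280 = -37248832; w3·w3 = 8·8 + 1768·1768 + (-1464)·(-1464) = 5269184
λ ≈ -37248832/5269184 = -7.0692

-7.0692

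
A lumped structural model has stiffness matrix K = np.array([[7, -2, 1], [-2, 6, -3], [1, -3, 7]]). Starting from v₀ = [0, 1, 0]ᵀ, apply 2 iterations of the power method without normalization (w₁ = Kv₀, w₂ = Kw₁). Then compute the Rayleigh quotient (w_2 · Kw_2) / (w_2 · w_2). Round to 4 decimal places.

w1 = Kv₀ = (7·0 + (-2)·1 + 1·0; (-2)·0 + 6·1 + (-3)·0; 1·0 + (-3)·1 + 7·0) = (-2, 6, -3)
w2 = Kw1 = (7·(-2) + (-2)·6 + 1·(-3); (-2)·(-2) + 6·6 + (-3)·(-3); 1·(-2) + (-3)·6 + 7·(-3)) = (-29, 49, -41)
Kw2 = (-342, 475, -463)
w2·Kw2 = (-29)·(-342) + 49·475 + (-41)·(-463) = 52176; w2·w2 = (-29)·(-29) + 49·49 + (-41)·(-41) = 4923
λ ≈ 52176/4923 = 10.5984

λ ≈ 10.5984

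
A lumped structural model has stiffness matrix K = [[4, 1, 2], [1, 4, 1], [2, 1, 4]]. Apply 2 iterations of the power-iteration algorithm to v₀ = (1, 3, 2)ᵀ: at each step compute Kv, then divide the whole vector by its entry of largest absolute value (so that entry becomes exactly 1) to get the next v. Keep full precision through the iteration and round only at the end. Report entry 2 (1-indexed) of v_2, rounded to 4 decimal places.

0.9438

Kv0 = (11.00000, 15.00000, 13.00000); divide by 15.00000 → v1 = (0.73333, 1.00000, 0.86667)
Kv1 = (5.66667, 5.60000, 5.93333); divide by 5.93333 → v2 = (0.95506, 0.94382, 1.00000)
Requested entry of v2: 84/89 = 0.9438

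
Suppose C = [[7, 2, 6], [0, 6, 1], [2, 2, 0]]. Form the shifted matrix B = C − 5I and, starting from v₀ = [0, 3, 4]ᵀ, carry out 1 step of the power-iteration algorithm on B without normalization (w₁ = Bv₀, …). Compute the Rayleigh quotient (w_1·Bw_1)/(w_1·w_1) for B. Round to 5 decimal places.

μ ≈ -2.06550

B = C − 5I has rows (2, 2, 6); (0, 1, 1); (2, 2, -5)
w1 = Bv₀ = (2·0 + 2·3 + 6·4; 0·0 + 1·3 + 1·4; 2·0 + 2·3 + (-5)·4) = (30, 7, -14)
Bw1 = (-10, -7, 144)
w1·Bw1 = -2365; w1·w1 = 1145; μ ≈ -2365/1145 = -2.06550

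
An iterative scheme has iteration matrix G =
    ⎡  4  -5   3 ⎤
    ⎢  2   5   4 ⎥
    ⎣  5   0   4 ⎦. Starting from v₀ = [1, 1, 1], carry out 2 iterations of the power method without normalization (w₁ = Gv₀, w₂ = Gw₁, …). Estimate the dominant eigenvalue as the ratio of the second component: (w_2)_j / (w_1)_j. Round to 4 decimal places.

8.6364

w1 = Gv₀ = (4·1 + (-5)·1 + 3·1; 2·1 + 5·1 + 4·1; 5·1 + 0·1 + 4·1) = (2, 11, 9)
w2 = Gw1 = (4·2 + (-5)·11 + 3·9; 2·2 + 5·11 + 4·9; 5·2 + 0·11 + 4·9) = (-20, 95, 46)
Ratio at component: 95 / 11 = 8.6364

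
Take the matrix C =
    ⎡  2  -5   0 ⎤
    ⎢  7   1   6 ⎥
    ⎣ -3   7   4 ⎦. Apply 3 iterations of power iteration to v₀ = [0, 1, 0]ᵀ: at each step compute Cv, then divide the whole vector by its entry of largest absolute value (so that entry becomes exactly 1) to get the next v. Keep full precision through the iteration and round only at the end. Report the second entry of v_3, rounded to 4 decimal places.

Cv0 = (-5.00000, 1.00000, 7.00000); divide by 7.00000 → v1 = (-0.71429, 0.14286, 1.00000)
Cv1 = (-2.14286, 1.14286, 7.14286); divide by 7.14286 → v2 = (-0.30000, 0.16000, 1.00000)
Cv2 = (-1.40000, 4.06000, 6.02000); divide by 6.02000 → v3 = (-0.23256, 0.67442, 1.00000)
Requested entry of v3: 203/301 = 0.6744

0.6744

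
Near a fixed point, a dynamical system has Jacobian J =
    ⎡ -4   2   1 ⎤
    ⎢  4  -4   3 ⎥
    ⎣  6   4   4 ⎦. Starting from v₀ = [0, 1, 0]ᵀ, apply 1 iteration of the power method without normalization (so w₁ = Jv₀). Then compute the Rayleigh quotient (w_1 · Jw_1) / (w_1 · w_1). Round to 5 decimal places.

-3.33333

w1 = Jv₀ = (2, -4, 4)
Jw1 = (-12, 36, 12)
w1·Jw1 = 2·(-12) + (-4)·36 + 4·12 = -120; w1·w1 = 2·2 + (-4)·(-4) + 4·4 = 36
λ ≈ -120/36 = -3.33333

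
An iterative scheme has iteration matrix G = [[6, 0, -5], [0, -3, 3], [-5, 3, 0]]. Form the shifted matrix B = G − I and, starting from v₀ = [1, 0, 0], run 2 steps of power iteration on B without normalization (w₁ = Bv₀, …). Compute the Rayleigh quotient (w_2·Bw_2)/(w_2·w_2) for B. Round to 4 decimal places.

B = G − I has rows (5, 0, -5); (0, -4, 3); (-5, 3, -1)
w1 = Bv₀ = (5, 0, -5)
w2 = Bw1 = (50, -15, -20)
Bw2 = (350, 0, -275)
w2·Bw2 = 23000; w2·w2 = 3125; μ ≈ 23000/3125 = 7.3600

μ ≈ 7.3600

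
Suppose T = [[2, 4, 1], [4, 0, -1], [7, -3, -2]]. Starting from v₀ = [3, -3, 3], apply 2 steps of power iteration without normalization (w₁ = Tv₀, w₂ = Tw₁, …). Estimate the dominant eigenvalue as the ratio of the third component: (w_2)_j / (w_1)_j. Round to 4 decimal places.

λ ≈ -4.0000

w1 = Tv₀ = (2·3 + 4·(-3) + 1·3; 4·3 + 0·(-3) + (-1)·3; 7·3 + (-3)·(-3) + (-2)·3) = (-3, 9, 24)
w2 = Tw1 = (2·(-3) + 4·9 + 1·24; 4·(-3) + 0·9 + (-1)·24; 7·(-3) + (-3)·9 + (-2)·24) = (54, -36, -96)
Ratio at component: -96 / 24 = -4.0000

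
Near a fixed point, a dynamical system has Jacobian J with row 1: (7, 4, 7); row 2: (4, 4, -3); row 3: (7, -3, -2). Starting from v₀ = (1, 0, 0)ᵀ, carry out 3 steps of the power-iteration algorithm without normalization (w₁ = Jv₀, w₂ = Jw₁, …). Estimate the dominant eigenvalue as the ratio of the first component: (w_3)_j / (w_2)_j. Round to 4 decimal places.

λ ≈ 9.2193

w1 = Jv₀ = (7, 4, 7)
w2 = Jw1 = (114, 23, 23)
w3 = Jw2 = (1051, 479, 683)
Ratio at component: 1051 / 114 = 9.2193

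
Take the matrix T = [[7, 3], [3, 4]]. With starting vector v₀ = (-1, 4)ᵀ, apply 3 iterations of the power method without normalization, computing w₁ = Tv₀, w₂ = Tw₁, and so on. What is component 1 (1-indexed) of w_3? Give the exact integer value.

w1 = Tv₀ = (5, 13)
w2 = Tw1 = (74, 67)
w3 = Tw2 = (719, 490)
The requested component of w3 is 719.

719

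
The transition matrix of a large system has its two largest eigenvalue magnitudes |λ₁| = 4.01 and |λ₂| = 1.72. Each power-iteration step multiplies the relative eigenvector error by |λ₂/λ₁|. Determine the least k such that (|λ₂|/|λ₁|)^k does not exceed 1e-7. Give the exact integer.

|λ₂/λ₁| = 1.72/4.01 = 0.42893
Need k ≥ ln(1e-7) / ln(0.42893) = -16.1181 / -0.8465 ≈ 19.042
Smallest integer k satisfying the bound: 20

20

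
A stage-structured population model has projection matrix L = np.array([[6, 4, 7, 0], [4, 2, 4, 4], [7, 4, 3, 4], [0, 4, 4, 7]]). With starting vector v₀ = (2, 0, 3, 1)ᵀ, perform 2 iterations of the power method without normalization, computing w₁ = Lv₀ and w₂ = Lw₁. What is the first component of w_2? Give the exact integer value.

483

w1 = Lv₀ = (6·2 + 4·0 + 7·3 + 0·1; 4·2 + 2·0 + 4·3 + 4·1; 7·2 + 4·0 + 3·3 + 4·1; 0·2 + 4·0 + 4·3 + 7·1) = (33, 24, 27, 19)
w2 = Lw1 = (6·33 + 4·24 + 7·27 + 0·19; 4·33 + 2·24 + 4·27 + 4·19; 7·33 + 4·24 + 3·27 + 4·19; 0·33 + 4·24 + 4·27 + 7·19) = (483, 364, 484, 337)
The requested component of w2 is 483.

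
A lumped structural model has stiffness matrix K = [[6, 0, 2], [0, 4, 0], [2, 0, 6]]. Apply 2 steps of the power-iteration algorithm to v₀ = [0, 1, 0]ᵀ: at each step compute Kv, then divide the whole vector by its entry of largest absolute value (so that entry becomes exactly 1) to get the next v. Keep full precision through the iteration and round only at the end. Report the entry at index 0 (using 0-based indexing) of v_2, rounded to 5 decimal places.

Kv0 = (0.000000, 4.000000, 0.000000); divide by 4.000000 → v1 = (0.000000, 1.000000, 0.000000)
Kv1 = (0.000000, 4.000000, 0.000000); divide by 4.000000 → v2 = (0.000000, 1.000000, 0.000000)
Requested entry of v2: 0/16 = 0.00000

0.00000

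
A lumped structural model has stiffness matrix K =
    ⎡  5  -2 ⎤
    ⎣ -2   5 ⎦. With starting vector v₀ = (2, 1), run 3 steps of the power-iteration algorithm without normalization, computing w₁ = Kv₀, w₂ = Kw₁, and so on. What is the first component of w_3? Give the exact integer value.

212

w1 = Kv₀ = (5·2 + (-2)·1; (-2)·2 + 5·1) = (8, 1)
w2 = Kw1 = (5·8 + (-2)·1; (-2)·8 + 5·1) = (38, -11)
w3 = Kw2 = (212, -131)
The requested component of w3 is 212.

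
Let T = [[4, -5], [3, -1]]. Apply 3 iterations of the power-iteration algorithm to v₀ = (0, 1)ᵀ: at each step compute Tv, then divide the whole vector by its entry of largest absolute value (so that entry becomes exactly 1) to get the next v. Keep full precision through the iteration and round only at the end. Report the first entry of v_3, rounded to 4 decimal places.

-0.3226

Tv0 = (-5.00000, -1.00000); divide by -5.00000 → v1 = (1.00000, 0.20000)
Tv1 = (3.00000, 2.80000); divide by 3.00000 → v2 = (1.00000, 0.93333)
Tv2 = (-0.66667, 2.06667); divide by 2.06667 → v3 = (-0.32258, 1.00000)
Requested entry of v3: 10/-31 = -0.3226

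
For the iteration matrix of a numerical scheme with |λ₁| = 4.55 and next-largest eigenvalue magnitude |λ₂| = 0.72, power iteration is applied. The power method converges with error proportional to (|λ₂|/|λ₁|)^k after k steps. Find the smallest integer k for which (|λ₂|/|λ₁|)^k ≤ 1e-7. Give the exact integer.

9

|λ₂/λ₁| = 0.72/4.55 = 0.15824
Need k ≥ ln(1e-7) / ln(0.15824) = -16.1181 / -1.8436 ≈ 8.743
Smallest integer k satisfying the bound: 9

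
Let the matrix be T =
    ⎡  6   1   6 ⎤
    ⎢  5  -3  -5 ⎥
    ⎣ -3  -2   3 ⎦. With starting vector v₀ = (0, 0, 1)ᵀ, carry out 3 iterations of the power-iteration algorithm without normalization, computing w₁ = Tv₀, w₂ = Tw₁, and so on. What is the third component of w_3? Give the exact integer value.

-204

w1 = Tv₀ = (6, -5, 3)
w2 = Tw1 = (49, 30, 1)
w3 = Tw2 = (330, 150, -204)
The requested component of w3 is -204.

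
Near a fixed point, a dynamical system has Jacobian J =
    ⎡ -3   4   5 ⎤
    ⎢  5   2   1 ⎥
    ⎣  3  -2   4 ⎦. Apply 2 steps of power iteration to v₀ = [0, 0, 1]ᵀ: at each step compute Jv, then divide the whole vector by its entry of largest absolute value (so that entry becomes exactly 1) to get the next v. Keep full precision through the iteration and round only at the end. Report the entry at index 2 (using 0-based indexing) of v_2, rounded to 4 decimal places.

Jv0 = (5.00000, 1.00000, 4.00000); divide by 5.00000 → v1 = (1.00000, 0.20000, 0.80000)
Jv1 = (1.80000, 6.20000, 5.80000); divide by 6.20000 → v2 = (0.29032, 1.00000, 0.93548)
Requested entry of v2: 29/31 = 0.9355

0.9355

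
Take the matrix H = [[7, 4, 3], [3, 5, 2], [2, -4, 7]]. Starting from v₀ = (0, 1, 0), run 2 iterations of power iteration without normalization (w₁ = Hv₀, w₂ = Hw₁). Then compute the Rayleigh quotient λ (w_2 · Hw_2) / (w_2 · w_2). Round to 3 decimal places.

w1 = Hv₀ = (7·0 + 4·1 + 3·0; 3·0 + 5·1 + 2·0; 2·0 + (-4)·1 + 7·0) = (4, 5, -4)
w2 = Hw1 = (7·4 + 4·5 + 3·(-4); 3·4 + 5·5 + 2·(-4); 2·4 + (-4)·5 + 7·(-4)) = (36, 29, -40)
Hw2 = (248, 173, -324)
w2·Hw2 = 36·248 + 29·173 + (-40)·(-324) = 26905; w2·w2 = 36·36 + 29·29 + (-40)·(-40) = 3737
λ ≈ 26905/3737 = 7.200

7.200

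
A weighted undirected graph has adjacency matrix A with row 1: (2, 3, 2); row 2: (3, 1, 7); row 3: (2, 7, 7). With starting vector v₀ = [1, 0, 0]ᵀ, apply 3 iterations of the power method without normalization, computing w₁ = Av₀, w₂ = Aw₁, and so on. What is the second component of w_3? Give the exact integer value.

w1 = Av₀ = (2·1 + 3·0 + 2·0; 3·1 + 1·0 + 7·0; 2·1 + 7·0 + 7·0) = (2, 3, 2)
w2 = Aw1 = (2·2 + 3·3 + 2·2; 3·2 + 1·3 + 7·2; 2·2 + 7·3 + 7·2) = (17, 23, 39)
w3 = Aw2 = (181, 347, 468)
The requested component of w3 is 347.

347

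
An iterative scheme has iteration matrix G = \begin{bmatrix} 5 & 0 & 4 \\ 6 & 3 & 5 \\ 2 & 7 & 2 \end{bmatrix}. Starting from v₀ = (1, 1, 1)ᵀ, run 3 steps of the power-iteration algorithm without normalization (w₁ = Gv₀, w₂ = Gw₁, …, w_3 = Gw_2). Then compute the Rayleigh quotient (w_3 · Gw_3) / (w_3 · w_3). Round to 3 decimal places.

11.077

w1 = Gv₀ = (5·1 + 0·1 + 4·1; 6·1 + 3·1 + 5·1; 2·1 + 7·1 + 2·1) = (9, 14, 11)
w2 = Gw1 = (5·9 + 0·14 + 4·11; 6·9 + 3·14 + 5·11; 2·9 + 7·14 + 2·11) = (89, 151, 138)
w3 = Gw2 = (997, 1677, 1511)
Gw3 = (11029, 18568, 16755)
w3·Gw3 = 997·11029 + 1677·18568 + 1511·16755 = 67451254; w3·w3 = 997·997 + 1677·1677 + 1511·1511 = 6089459
λ ≈ 67451254/6089459 = 11.077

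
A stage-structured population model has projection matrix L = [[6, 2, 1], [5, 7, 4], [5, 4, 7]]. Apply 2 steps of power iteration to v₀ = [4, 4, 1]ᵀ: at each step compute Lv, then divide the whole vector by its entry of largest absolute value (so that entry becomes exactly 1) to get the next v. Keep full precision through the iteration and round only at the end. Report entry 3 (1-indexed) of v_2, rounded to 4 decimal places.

0.9615

Lv0 = (33.00000, 52.00000, 43.00000); divide by 52.00000 → v1 = (0.63462, 1.00000, 0.82692)
Lv1 = (6.63462, 13.48077, 12.96154); divide by 13.48077 → v2 = (0.49215, 1.00000, 0.96148)
Requested entry of v2: 674/701 = 0.9615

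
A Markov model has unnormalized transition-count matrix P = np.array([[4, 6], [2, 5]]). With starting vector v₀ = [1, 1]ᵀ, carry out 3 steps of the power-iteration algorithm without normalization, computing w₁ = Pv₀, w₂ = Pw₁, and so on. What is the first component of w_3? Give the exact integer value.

658

w1 = Pv₀ = (10, 7)
w2 = Pw1 = (82, 55)
w3 = Pw2 = (658, 439)
The requested component of w3 is 658.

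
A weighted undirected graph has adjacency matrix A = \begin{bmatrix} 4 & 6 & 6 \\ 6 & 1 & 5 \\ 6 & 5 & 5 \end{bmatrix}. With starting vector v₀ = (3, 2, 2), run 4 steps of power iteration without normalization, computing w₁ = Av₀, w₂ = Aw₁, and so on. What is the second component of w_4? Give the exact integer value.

w1 = Av₀ = (36, 30, 38)
w2 = Aw1 = (552, 436, 556)
w3 = Aw2 = (8160, 6528, 8272)
w4 = Aw3 = (121440, 96848, 122960)
The requested component of w4 is 96848.

96848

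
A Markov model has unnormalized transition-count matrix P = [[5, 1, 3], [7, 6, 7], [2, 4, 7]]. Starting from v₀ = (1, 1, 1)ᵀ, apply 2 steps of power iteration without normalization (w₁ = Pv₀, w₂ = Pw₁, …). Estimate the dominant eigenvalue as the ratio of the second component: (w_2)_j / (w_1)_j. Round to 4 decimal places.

λ ≈ 13.7000

w1 = Pv₀ = (5·1 + 1·1 + 3·1; 7·1 + 6·1 + 7·1; 2·1 + 4·1 + 7·1) = (9, 20, 13)
w2 = Pw1 = (5·9 + 1·20 + 3·13; 7·9 + 6·20 + 7·13; 2·9 + 4·20 + 7·13) = (104, 274, 189)
Ratio at component: 274 / 20 = 13.7000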